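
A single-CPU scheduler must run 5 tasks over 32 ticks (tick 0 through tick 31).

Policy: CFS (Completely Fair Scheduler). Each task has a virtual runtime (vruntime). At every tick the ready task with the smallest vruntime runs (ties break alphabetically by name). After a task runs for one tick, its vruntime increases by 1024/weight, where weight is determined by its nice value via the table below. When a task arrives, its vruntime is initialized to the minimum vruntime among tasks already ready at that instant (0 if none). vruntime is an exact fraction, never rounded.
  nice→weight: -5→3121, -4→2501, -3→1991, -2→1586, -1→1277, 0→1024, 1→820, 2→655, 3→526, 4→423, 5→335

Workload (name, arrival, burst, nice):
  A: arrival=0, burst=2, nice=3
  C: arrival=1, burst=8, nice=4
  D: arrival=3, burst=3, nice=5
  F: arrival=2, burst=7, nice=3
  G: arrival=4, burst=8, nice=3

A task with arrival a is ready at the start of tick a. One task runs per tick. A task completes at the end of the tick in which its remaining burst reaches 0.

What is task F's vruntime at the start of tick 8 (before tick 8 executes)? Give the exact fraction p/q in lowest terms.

vruntime(F, start of tick 8) = 1536/263

t=0: vr[A=0] → run A
t=1: vr[A=512/263 C=512/263] → run A
t=2: vr[C=512/263 F=512/263] → run C
t=3: vr[C=485888/111249 D=512/263 F=512/263] → run D
t=4: vr[C=485888/111249 D=440832/88105 F=512/263 G=512/263] → run F
t=5: vr[C=485888/111249 D=440832/88105 F=1024/263 G=512/263] → run G
t=6: vr[C=485888/111249 D=440832/88105 F=1024/263 G=1024/263] → run F
t=7: vr[C=485888/111249 D=440832/88105 F=1536/263 G=1024/263] → run G
t=8: vr[C=485888/111249 D=440832/88105 F=1536/263 G=1536/263] → run C
t=9: vr[C=755200/111249 D=440832/88105 F=1536/263 G=1536/263] → run D
t=10: vr[C=755200/111249 D=710144/88105 F=1536/263 G=1536/263] → run F
t=11: vr[C=755200/111249 D=710144/88105 F=2048/263 G=1536/263] → run G
t=12: vr[C=755200/111249 D=710144/88105 F=2048/263 G=2048/263] → run C
t=13: vr[C=341504/37083 D=710144/88105 F=2048/263 G=2048/263] → run F
t=14: vr[C=341504/37083 D=710144/88105 F=2560/263 G=2048/263] → run G
t=15: vr[C=341504/37083 D=710144/88105 F=2560/263 G=2560/263] → run D
t=16: vr[C=341504/37083 F=2560/263 G=2560/263] → run C
t=17: vr[C=1293824/111249 F=2560/263 G=2560/263] → run F
t=18: vr[C=1293824/111249 F=3072/263 G=2560/263] → run G
t=19: vr[C=1293824/111249 F=3072/263 G=3072/263] → run C
t=20: vr[C=1563136/111249 F=3072/263 G=3072/263] → run F
t=21: vr[C=1563136/111249 F=3584/263 G=3072/263] → run G
t=22: vr[C=1563136/111249 F=3584/263 G=3584/263] → run F
t=23: vr[C=1563136/111249 G=3584/263] → run G
t=24: vr[C=1563136/111249 G=4096/263] → run C
t=25: vr[C=610816/37083 G=4096/263] → run G
t=26: vr[C=610816/37083] → run C
t=27: vr[C=2101760/111249] → run C
t=28: (idle)
t=29: (idle)
t=30: (idle)
t=31: (idle)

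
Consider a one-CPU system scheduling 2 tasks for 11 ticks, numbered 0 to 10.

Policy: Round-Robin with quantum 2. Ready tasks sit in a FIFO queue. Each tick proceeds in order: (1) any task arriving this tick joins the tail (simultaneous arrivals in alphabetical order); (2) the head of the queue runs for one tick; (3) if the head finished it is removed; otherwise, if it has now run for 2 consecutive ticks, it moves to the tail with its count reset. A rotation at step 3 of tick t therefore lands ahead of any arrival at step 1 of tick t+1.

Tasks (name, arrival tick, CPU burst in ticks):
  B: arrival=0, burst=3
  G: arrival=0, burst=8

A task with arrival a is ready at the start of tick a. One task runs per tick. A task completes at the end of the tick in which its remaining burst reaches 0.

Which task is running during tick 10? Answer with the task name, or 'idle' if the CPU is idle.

t=0: queue=[B,G] q_used=0 → run B
t=1: queue=[B,G] q_used=1 → run B
t=2: queue=[G,B] q_used=0 → run G
t=3: queue=[G,B] q_used=1 → run G
t=4: queue=[B,G] q_used=0 → run B
t=5: queue=[G] q_used=0 → run G
t=6: queue=[G] q_used=1 → run G
t=7: queue=[G] q_used=0 → run G
t=8: queue=[G] q_used=1 → run G
t=9: queue=[G] q_used=0 → run G
t=10: queue=[G] q_used=1 → run G

running at tick 10 = G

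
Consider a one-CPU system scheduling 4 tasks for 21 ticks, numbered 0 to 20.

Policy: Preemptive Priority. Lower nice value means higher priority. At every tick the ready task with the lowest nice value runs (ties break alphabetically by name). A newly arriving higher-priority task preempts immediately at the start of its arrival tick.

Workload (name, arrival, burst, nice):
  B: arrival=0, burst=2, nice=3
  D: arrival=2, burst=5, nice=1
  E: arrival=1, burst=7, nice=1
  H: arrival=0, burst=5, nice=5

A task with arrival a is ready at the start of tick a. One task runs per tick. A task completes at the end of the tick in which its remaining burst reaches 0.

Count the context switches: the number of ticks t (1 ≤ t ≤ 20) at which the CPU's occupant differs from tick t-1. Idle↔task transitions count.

t=0: ready={B,H} → run B
t=1: ready={B,E,H} → run E
t=2: ready={B,D,E,H} → run D
t=3: ready={B,D,E,H} → run D
t=4: ready={B,D,E,H} → run D
t=5: ready={B,D,E,H} → run D
t=6: ready={B,D,E,H} → run D
t=7: ready={B,E,H} → run E
t=8: ready={B,E,H} → run E
t=9: ready={B,E,H} → run E
t=10: ready={B,E,H} → run E
t=11: ready={B,E,H} → run E
t=12: ready={B,E,H} → run E
t=13: ready={B,H} → run B
t=14: ready={H} → run H
t=15: ready={H} → run H
t=16: ready={H} → run H
t=17: ready={H} → run H
t=18: ready={H} → run H
t=19: (idle)
t=20: (idle)

context switches = 6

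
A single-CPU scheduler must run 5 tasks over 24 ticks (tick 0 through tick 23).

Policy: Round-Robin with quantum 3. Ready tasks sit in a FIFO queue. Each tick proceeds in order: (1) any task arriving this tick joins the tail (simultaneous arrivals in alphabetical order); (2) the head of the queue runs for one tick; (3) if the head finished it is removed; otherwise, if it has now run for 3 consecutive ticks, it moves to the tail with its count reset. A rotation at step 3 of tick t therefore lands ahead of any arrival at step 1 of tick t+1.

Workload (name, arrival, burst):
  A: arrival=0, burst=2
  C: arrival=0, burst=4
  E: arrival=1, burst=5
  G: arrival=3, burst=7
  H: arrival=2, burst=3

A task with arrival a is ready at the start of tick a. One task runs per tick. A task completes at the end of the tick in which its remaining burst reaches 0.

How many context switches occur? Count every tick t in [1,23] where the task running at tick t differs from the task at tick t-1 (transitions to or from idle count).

context switches = 8

t=0: queue=[A,C] q_used=0 → run A
t=1: queue=[A,C,E] q_used=1 → run A
t=2: queue=[C,E,H] q_used=0 → run C
t=3: queue=[C,E,H,G] q_used=1 → run C
t=4: queue=[C,E,H,G] q_used=2 → run C
t=5: queue=[E,H,G,C] q_used=0 → run E
t=6: queue=[E,H,G,C] q_used=1 → run E
t=7: queue=[E,H,G,C] q_used=2 → run E
t=8: queue=[H,G,C,E] q_used=0 → run H
t=9: queue=[H,G,C,E] q_used=1 → run H
t=10: queue=[H,G,C,E] q_used=2 → run H
t=11: queue=[G,C,E] q_used=0 → run G
t=12: queue=[G,C,E] q_used=1 → run G
t=13: queue=[G,C,E] q_used=2 → run G
t=14: queue=[C,E,G] q_used=0 → run C
t=15: queue=[E,G] q_used=0 → run E
t=16: queue=[E,G] q_used=1 → run E
t=17: queue=[G] q_used=0 → run G
t=18: queue=[G] q_used=1 → run G
t=19: queue=[G] q_used=2 → run G
t=20: queue=[G] q_used=0 → run G
t=21: (idle)
t=22: (idle)
t=23: (idle)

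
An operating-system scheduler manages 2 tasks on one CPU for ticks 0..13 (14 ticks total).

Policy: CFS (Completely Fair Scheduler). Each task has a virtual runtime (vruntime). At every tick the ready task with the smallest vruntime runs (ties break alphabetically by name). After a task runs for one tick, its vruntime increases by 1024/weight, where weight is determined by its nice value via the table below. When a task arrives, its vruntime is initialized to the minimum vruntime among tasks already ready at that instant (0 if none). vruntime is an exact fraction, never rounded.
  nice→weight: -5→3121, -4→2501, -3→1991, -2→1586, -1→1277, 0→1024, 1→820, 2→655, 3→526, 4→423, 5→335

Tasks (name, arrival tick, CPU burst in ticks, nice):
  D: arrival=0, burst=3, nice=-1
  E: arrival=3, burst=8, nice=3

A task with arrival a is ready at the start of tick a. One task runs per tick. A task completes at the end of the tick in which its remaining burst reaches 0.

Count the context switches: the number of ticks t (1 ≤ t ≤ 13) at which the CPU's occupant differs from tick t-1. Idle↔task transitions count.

t=0: vr[D=0] → run D
t=1: vr[D=1024/1277] → run D
t=2: vr[D=2048/1277] → run D
t=3: vr[E=0] → run E
t=4: vr[E=512/263] → run E
t=5: vr[E=1024/263] → run E
t=6: vr[E=1536/263] → run E
t=7: vr[E=2048/263] → run E
t=8: vr[E=2560/263] → run E
t=9: vr[E=3072/263] → run E
t=10: vr[E=3584/263] → run E
t=11: (idle)
t=12: (idle)
t=13: (idle)

context switches = 2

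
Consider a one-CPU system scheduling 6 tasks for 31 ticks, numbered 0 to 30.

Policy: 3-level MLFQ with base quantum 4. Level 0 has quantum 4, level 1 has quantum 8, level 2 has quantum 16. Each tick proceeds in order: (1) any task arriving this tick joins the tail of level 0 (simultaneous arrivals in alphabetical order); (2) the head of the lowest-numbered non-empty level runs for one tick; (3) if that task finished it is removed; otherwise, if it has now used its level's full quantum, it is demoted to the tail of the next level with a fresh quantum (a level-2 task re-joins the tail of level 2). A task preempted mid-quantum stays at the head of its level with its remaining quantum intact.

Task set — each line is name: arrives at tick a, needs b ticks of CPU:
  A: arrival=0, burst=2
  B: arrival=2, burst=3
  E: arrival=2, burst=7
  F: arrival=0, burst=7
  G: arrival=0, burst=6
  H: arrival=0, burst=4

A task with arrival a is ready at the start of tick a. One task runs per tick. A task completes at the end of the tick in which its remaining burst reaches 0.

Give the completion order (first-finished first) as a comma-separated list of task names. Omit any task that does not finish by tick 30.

completion order = A, H, B, F, G, E

t=0: L0/L1/L2 = AFGH/-/- → run A
t=1: L0/L1/L2 = AFGH/-/- → run A
t=2: L0/L1/L2 = FGHBE/-/- → run F
t=3: L0/L1/L2 = FGHBE/-/- → run F
t=4: L0/L1/L2 = FGHBE/-/- → run F
t=5: L0/L1/L2 = FGHBE/-/- → run F
t=6: L0/L1/L2 = GHBE/F/- → run G
t=7: L0/L1/L2 = GHBE/F/- → run G
t=8: L0/L1/L2 = GHBE/F/- → run G
t=9: L0/L1/L2 = GHBE/F/- → run G
t=10: L0/L1/L2 = HBE/FG/- → run H
t=11: L0/L1/L2 = HBE/FG/- → run H
t=12: L0/L1/L2 = HBE/FG/- → run H
t=13: L0/L1/L2 = HBE/FG/- → run H
t=14: L0/L1/L2 = BE/FG/- → run B
t=15: L0/L1/L2 = BE/FG/- → run B
t=16: L0/L1/L2 = BE/FG/- → run B
t=17: L0/L1/L2 = E/FG/- → run E
t=18: L0/L1/L2 = E/FG/- → run E
t=19: L0/L1/L2 = E/FG/- → run E
t=20: L0/L1/L2 = E/FG/- → run E
t=21: L0/L1/L2 = -/FGE/- → run F
t=22: L0/L1/L2 = -/FGE/- → run F
t=23: L0/L1/L2 = -/FGE/- → run F
t=24: L0/L1/L2 = -/GE/- → run G
t=25: L0/L1/L2 = -/GE/- → run G
t=26: L0/L1/L2 = -/E/- → run E
t=27: L0/L1/L2 = -/E/- → run E
t=28: L0/L1/L2 = -/E/- → run E
t=29: (idle)
t=30: (idle)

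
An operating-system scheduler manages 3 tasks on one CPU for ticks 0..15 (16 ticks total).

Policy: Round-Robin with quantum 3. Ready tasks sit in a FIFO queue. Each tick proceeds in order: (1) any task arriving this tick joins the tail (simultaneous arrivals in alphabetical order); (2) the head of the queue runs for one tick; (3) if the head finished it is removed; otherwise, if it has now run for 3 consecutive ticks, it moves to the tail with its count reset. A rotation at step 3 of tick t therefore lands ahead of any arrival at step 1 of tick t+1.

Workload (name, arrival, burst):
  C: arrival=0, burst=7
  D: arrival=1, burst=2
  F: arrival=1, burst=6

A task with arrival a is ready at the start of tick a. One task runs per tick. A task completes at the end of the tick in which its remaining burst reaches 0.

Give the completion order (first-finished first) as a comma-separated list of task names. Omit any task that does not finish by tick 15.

completion order = D, F, C

t=0: queue=[C] q_used=0 → run C
t=1: queue=[C,D,F] q_used=1 → run C
t=2: queue=[C,D,F] q_used=2 → run C
t=3: queue=[D,F,C] q_used=0 → run D
t=4: queue=[D,F,C] q_used=1 → run D
t=5: queue=[F,C] q_used=0 → run F
t=6: queue=[F,C] q_used=1 → run F
t=7: queue=[F,C] q_used=2 → run F
t=8: queue=[C,F] q_used=0 → run C
t=9: queue=[C,F] q_used=1 → run C
t=10: queue=[C,F] q_used=2 → run C
t=11: queue=[F,C] q_used=0 → run F
t=12: queue=[F,C] q_used=1 → run F
t=13: queue=[F,C] q_used=2 → run F
t=14: queue=[C] q_used=0 → run C
t=15: (idle)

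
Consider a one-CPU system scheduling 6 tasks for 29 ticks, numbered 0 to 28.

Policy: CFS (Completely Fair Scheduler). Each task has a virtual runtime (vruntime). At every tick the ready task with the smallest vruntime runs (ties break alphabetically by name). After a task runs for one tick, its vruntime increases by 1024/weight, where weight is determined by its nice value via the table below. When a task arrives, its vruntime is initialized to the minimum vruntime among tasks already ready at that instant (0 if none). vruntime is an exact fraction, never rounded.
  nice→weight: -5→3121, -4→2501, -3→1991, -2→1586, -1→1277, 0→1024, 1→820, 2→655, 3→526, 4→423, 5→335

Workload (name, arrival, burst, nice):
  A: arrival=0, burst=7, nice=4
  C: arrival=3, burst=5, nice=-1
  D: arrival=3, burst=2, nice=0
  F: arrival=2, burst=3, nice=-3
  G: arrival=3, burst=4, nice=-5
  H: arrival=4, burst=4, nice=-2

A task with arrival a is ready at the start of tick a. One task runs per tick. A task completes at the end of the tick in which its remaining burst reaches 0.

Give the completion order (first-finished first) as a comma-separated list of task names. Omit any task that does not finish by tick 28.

t=0: vr[A=0] → run A
t=1: vr[A=1024/423] → run A
t=2: vr[A=2048/423 F=2048/423] → run A
t=3: vr[A=1024/141 C=2048/423 D=2048/423 F=2048/423 G=2048/423] → run C
t=4: vr[A=1024/141 C=3048448/540171 D=2048/423 F=2048/423 G=2048/423 H=2048/423] → run D
t=5: vr[A=1024/141 C=3048448/540171 D=2471/423 F=2048/423 G=2048/423 H=2048/423] → run F
t=6: vr[A=1024/141 C=3048448/540171 D=2471/423 F=4510720/842193 G=2048/423 H=2048/423] → run G
t=7: vr[A=1024/141 C=3048448/540171 D=2471/423 F=4510720/842193 G=6824960/1320183 H=2048/423] → run H
t=8: vr[A=1024/141 C=3048448/540171 D=2471/423 F=4510720/842193 G=6824960/1320183 H=1840640/335439] → run G
t=9: vr[A=1024/141 C=3048448/540171 D=2471/423 F=4510720/842193 G=7258112/1320183 H=1840640/335439] → run F
t=10: vr[A=1024/141 C=3048448/540171 D=2471/423 F=4943872/842193 G=7258112/1320183 H=1840640/335439] → run H
t=11: vr[A=1024/141 C=3048448/540171 D=2471/423 F=4943872/842193 G=7258112/1320183 H=2057216/335439] → run G
t=12: vr[A=1024/141 C=3048448/540171 D=2471/423 F=4943872/842193 G=7691264/1320183 H=2057216/335439] → run C
t=13: vr[A=1024/141 C=3481600/540171 D=2471/423 F=4943872/842193 G=7691264/1320183 H=2057216/335439] → run G
t=14: vr[A=1024/141 C=3481600/540171 D=2471/423 F=4943872/842193 H=2057216/335439] → run D
t=15: vr[A=1024/141 C=3481600/540171 F=4943872/842193 H=2057216/335439] → run F
t=16: vr[A=1024/141 C=3481600/540171 H=2057216/335439] → run H
t=17: vr[A=1024/141 C=3481600/540171 H=2273792/335439] → run C
t=18: vr[A=1024/141 C=3914752/540171 H=2273792/335439] → run H
t=19: vr[A=1024/141 C=3914752/540171] → run C
t=20: vr[A=1024/141 C=4347904/540171] → run A
t=21: vr[A=4096/423 C=4347904/540171] → run C
t=22: vr[A=4096/423] → run A
t=23: vr[A=5120/423] → run A
t=24: vr[A=2048/141] → run A
t=25: (idle)
t=26: (idle)
t=27: (idle)
t=28: (idle)

completion order = G, D, F, H, C, A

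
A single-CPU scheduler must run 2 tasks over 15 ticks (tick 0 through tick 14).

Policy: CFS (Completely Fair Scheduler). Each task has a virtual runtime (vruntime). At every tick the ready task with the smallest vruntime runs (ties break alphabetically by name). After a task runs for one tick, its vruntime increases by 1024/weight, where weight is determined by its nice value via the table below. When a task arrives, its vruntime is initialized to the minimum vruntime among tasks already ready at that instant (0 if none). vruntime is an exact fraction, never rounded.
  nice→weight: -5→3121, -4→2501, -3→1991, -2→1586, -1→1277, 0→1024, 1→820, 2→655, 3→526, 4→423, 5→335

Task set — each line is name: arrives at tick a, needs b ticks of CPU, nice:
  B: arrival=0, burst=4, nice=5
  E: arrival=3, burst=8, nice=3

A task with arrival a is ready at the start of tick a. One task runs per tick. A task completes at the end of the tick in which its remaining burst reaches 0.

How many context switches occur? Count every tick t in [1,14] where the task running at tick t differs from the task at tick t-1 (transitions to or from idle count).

context switches = 2

t=0: vr[B=0] → run B
t=1: vr[B=1024/335] → run B
t=2: vr[B=2048/335] → run B
t=3: vr[B=3072/335 E=3072/335] → run B
t=4: vr[E=3072/335] → run E
t=5: vr[E=979456/88105] → run E
t=6: vr[E=1150976/88105] → run E
t=7: vr[E=1322496/88105] → run E
t=8: vr[E=1494016/88105] → run E
t=9: vr[E=1665536/88105] → run E
t=10: vr[E=1837056/88105] → run E
t=11: vr[E=2008576/88105] → run E
t=12: (idle)
t=13: (idle)
t=14: (idle)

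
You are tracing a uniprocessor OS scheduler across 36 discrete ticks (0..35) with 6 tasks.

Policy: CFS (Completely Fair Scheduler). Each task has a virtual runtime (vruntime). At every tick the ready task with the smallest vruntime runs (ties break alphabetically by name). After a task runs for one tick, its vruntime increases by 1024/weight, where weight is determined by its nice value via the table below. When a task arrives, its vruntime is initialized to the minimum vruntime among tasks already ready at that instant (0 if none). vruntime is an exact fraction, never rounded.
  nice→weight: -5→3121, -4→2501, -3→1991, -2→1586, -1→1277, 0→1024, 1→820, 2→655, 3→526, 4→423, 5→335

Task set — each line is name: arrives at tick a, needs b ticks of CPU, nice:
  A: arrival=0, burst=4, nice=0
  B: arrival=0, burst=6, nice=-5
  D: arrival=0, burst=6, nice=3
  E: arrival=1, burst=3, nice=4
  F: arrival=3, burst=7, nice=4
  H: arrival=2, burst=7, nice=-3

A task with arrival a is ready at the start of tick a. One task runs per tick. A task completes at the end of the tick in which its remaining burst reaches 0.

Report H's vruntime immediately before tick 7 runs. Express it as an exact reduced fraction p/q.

t=0: vr[A=0 B=0 D=0] → run A
t=1: vr[A=1 B=0 D=0 E=0] → run B
t=2: vr[A=1 B=1024/3121 D=0 E=0 H=0] → run D
t=3: vr[A=1 B=1024/3121 D=512/263 E=0 F=0 H=0] → run E
t=4: vr[A=1 B=1024/3121 D=512/263 E=1024/423 F=0 H=0] → run F
t=5: vr[A=1 B=1024/3121 D=512/263 E=1024/423 F=1024/423 H=0] → run H
t=6: vr[A=1 B=1024/3121 D=512/263 E=1024/423 F=1024/423 H=1024/1991] → run B
t=7: vr[A=1 B=2048/3121 D=512/263 E=1024/423 F=1024/423 H=1024/1991] → run H
t=8: vr[A=1 B=2048/3121 D=512/263 E=1024/423 F=1024/423 H=2048/1991] → run B
t=9: vr[A=1 B=3072/3121 D=512/263 E=1024/423 F=1024/423 H=2048/1991] → run B
t=10: vr[A=1 B=4096/3121 D=512/263 E=1024/423 F=1024/423 H=2048/1991] → run A
t=11: vr[A=2 B=4096/3121 D=512/263 E=1024/423 F=1024/423 H=2048/1991] → run H
t=12: vr[A=2 B=4096/3121 D=512/263 E=1024/423 F=1024/423 H=3072/1991] → run B
t=13: vr[A=2 B=5120/3121 D=512/263 E=1024/423 F=1024/423 H=3072/1991] → run H
t=14: vr[A=2 B=5120/3121 D=512/263 E=1024/423 F=1024/423 H=4096/1991] → run B
t=15: vr[A=2 D=512/263 E=1024/423 F=1024/423 H=4096/1991] → run D
t=16: vr[A=2 D=1024/263 E=1024/423 F=1024/423 H=4096/1991] → run A
t=17: vr[A=3 D=1024/263 E=1024/423 F=1024/423 H=4096/1991] → run H
t=18: vr[A=3 D=1024/263 E=1024/423 F=1024/423 H=5120/1991] → run E
t=19: vr[A=3 D=1024/263 E=2048/423 F=1024/423 H=5120/1991] → run F
t=20: vr[A=3 D=1024/263 E=2048/423 F=2048/423 H=5120/1991] → run H
t=21: vr[A=3 D=1024/263 E=2048/423 F=2048/423 H=6144/1991] → run A
t=22: vr[D=1024/263 E=2048/423 F=2048/423 H=6144/1991] → run H
t=23: vr[D=1024/263 E=2048/423 F=2048/423] → run D
t=24: vr[D=1536/263 E=2048/423 F=2048/423] → run E
t=25: vr[D=1536/263 F=2048/423] → run F
t=26: vr[D=1536/263 F=1024/141] → run D
t=27: vr[D=2048/263 F=1024/141] → run F
t=28: vr[D=2048/263 F=4096/423] → run D
t=29: vr[D=2560/263 F=4096/423] → run F
t=30: vr[D=2560/263 F=5120/423] → run D
t=31: vr[F=5120/423] → run F
t=32: vr[F=2048/141] → run F
t=33: (idle)
t=34: (idle)
t=35: (idle)

vruntime(H, start of tick 7) = 1024/1991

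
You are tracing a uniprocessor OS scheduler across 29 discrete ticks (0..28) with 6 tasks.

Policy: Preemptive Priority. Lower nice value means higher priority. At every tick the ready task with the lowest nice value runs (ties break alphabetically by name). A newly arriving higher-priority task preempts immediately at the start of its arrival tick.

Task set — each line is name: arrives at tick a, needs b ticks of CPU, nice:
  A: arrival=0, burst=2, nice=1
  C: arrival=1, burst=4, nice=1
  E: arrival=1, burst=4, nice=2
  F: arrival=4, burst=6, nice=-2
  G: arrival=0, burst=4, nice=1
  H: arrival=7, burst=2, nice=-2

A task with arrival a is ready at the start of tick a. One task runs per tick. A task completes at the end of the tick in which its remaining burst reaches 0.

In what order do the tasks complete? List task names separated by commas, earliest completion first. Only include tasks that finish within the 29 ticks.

t=0: ready={A,G} → run A
t=1: ready={A,C,E,G} → run A
t=2: ready={C,E,G} → run C
t=3: ready={C,E,G} → run C
t=4: ready={C,E,F,G} → run F
t=5: ready={C,E,F,G} → run F
t=6: ready={C,E,F,G} → run F
t=7: ready={C,E,F,G,H} → run F
t=8: ready={C,E,F,G,H} → run F
t=9: ready={C,E,F,G,H} → run F
t=10: ready={C,E,G,H} → run H
t=11: ready={C,E,G,H} → run H
t=12: ready={C,E,G} → run C
t=13: ready={C,E,G} → run C
t=14: ready={E,G} → run G
t=15: ready={E,G} → run G
t=16: ready={E,G} → run G
t=17: ready={E,G} → run G
t=18: ready={E} → run E
t=19: ready={E} → run E
t=20: ready={E} → run E
t=21: ready={E} → run E
t=22: (idle)
t=23: (idle)
t=24: (idle)
t=25: (idle)
t=26: (idle)
t=27: (idle)
t=28: (idle)

completion order = A, F, H, C, G, E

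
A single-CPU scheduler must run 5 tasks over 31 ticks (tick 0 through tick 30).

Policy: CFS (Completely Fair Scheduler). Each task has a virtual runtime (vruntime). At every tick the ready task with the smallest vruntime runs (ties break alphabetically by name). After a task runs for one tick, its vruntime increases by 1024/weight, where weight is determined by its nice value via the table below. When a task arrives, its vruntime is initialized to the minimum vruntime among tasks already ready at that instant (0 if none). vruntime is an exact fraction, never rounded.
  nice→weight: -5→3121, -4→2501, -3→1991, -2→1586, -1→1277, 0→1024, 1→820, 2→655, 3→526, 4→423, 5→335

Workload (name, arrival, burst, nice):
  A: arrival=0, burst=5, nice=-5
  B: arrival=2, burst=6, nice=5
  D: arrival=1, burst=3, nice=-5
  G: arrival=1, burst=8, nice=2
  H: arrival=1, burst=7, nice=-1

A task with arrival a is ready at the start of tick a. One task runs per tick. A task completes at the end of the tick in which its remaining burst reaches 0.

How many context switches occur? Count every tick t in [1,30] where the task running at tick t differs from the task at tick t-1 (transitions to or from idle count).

context switches = 23

t=0: vr[A=0] → run A
t=1: vr[A=1024/3121 D=1024/3121 G=1024/3121 H=1024/3121] → run A
t=2: vr[A=2048/3121 B=1024/3121 D=1024/3121 G=1024/3121 H=1024/3121] → run B
t=3: vr[A=2048/3121 B=3538944/1045535 D=1024/3121 G=1024/3121 H=1024/3121] → run D
t=4: vr[A=2048/3121 B=3538944/1045535 D=2048/3121 G=1024/3121 H=1024/3121] → run G
t=5: vr[A=2048/3121 B=3538944/1045535 D=2048/3121 G=3866624/2044255 H=1024/3121] → run H
t=6: vr[A=2048/3121 B=3538944/1045535 D=2048/3121 G=3866624/2044255 H=4503552/3985517] → run A
t=7: vr[A=3072/3121 B=3538944/1045535 D=2048/3121 G=3866624/2044255 H=4503552/3985517] → run D
t=8: vr[A=3072/3121 B=3538944/1045535 D=3072/3121 G=3866624/2044255 H=4503552/3985517] → run A
t=9: vr[A=4096/3121 B=3538944/1045535 D=3072/3121 G=3866624/2044255 H=4503552/3985517] → run D
t=10: vr[A=4096/3121 B=3538944/1045535 G=3866624/2044255 H=4503552/3985517] → run H
t=11: vr[A=4096/3121 B=3538944/1045535 G=3866624/2044255 H=7699456/3985517] → run A
t=12: vr[B=3538944/1045535 G=3866624/2044255 H=7699456/3985517] → run G
t=13: vr[B=3538944/1045535 G=7062528/2044255 H=7699456/3985517] → run H
t=14: vr[B=3538944/1045535 G=7062528/2044255 H=10895360/3985517] → run H
t=15: vr[B=3538944/1045535 G=7062528/2044255 H=14091264/3985517] → run B
t=16: vr[B=6734848/1045535 G=7062528/2044255 H=14091264/3985517] → run G
t=17: vr[B=6734848/1045535 G=10258432/2044255 H=14091264/3985517] → run H
t=18: vr[B=6734848/1045535 G=10258432/2044255 H=17287168/3985517] → run H
t=19: vr[B=6734848/1045535 G=10258432/2044255 H=20483072/3985517] → run G
t=20: vr[B=6734848/1045535 G=13454336/2044255 H=20483072/3985517] → run H
t=21: vr[B=6734848/1045535 G=13454336/2044255] → run B
t=22: vr[B=9930752/1045535 G=13454336/2044255] → run G
t=23: vr[B=9930752/1045535 G=3330048/408851] → run G
t=24: vr[B=9930752/1045535 G=19846144/2044255] → run B
t=25: vr[B=13126656/1045535 G=19846144/2044255] → run G
t=26: vr[B=13126656/1045535 G=23042048/2044255] → run G
t=27: vr[B=13126656/1045535] → run B
t=28: vr[B=3264512/209107] → run B
t=29: (idle)
t=30: (idle)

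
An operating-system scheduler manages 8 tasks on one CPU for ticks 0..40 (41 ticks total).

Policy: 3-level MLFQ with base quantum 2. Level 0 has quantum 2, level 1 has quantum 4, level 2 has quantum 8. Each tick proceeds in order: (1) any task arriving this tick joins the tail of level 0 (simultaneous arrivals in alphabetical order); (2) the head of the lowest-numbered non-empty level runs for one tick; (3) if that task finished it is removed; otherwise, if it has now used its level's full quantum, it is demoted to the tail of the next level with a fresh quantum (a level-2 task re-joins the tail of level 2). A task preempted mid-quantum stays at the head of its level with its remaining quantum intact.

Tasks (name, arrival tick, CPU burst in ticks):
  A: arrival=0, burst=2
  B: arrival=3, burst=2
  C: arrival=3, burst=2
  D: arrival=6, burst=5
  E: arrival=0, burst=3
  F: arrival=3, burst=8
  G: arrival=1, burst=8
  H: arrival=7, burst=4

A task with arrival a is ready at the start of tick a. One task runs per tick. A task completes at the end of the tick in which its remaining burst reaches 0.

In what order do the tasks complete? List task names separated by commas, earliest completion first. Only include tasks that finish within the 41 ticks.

t=0: L0/L1/L2 = AE/-/- → run A
t=1: L0/L1/L2 = AEG/-/- → run A
t=2: L0/L1/L2 = EG/-/- → run E
t=3: L0/L1/L2 = EGBCF/-/- → run E
t=4: L0/L1/L2 = GBCF/E/- → run G
t=5: L0/L1/L2 = GBCF/E/- → run G
t=6: L0/L1/L2 = BCFD/EG/- → run B
t=7: L0/L1/L2 = BCFDH/EG/- → run B
t=8: L0/L1/L2 = CFDH/EG/- → run C
t=9: L0/L1/L2 = CFDH/EG/- → run C
t=10: L0/L1/L2 = FDH/EG/- → run F
t=11: L0/L1/L2 = FDH/EG/- → run F
t=12: L0/L1/L2 = DH/EGF/- → run D
t=13: L0/L1/L2 = DH/EGF/- → run D
t=14: L0/L1/L2 = H/EGFD/- → run H
t=15: L0/L1/L2 = H/EGFD/- → run H
t=16: L0/L1/L2 = -/EGFDH/- → run E
t=17: L0/L1/L2 = -/GFDH/- → run G
t=18: L0/L1/L2 = -/GFDH/- → run G
t=19: L0/L1/L2 = -/GFDH/- → run G
t=20: L0/L1/L2 = -/GFDH/- → run G
t=21: L0/L1/L2 = -/FDH/G → run F
t=22: L0/L1/L2 = -/FDH/G → run F
t=23: L0/L1/L2 = -/FDH/G → run F
t=24: L0/L1/L2 = -/FDH/G → run F
t=25: L0/L1/L2 = -/DH/GF → run D
t=26: L0/L1/L2 = -/DH/GF → run D
t=27: L0/L1/L2 = -/DH/GF → run D
t=28: L0/L1/L2 = -/H/GF → run H
t=29: L0/L1/L2 = -/H/GF → run H
t=30: L0/L1/L2 = -/-/GF → run G
t=31: L0/L1/L2 = -/-/GF → run G
t=32: L0/L1/L2 = -/-/F → run F
t=33: L0/L1/L2 = -/-/F → run F
t=34: (idle)
t=35: (idle)
t=36: (idle)
t=37: (idle)
t=38: (idle)
t=39: (idle)
t=40: (idle)

completion order = A, B, C, E, D, H, G, F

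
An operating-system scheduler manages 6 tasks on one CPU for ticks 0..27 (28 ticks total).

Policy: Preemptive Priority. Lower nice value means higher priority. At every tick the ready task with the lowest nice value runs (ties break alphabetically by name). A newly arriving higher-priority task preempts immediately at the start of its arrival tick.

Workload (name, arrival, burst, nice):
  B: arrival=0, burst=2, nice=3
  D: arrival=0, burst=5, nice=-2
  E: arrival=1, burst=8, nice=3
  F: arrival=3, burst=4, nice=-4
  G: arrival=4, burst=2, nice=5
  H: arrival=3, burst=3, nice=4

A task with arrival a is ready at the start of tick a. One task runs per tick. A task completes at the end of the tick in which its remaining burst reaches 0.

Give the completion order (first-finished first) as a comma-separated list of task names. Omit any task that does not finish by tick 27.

completion order = F, D, B, E, H, G

t=0: ready={B,D} → run D
t=1: ready={B,D,E} → run D
t=2: ready={B,D,E} → run D
t=3: ready={B,D,E,F,H} → run F
t=4: ready={B,D,E,F,G,H} → run F
t=5: ready={B,D,E,F,G,H} → run F
t=6: ready={B,D,E,F,G,H} → run F
t=7: ready={B,D,E,G,H} → run D
t=8: ready={B,D,E,G,H} → run D
t=9: ready={B,E,G,H} → run B
t=10: ready={B,E,G,H} → run B
t=11: ready={E,G,H} → run E
t=12: ready={E,G,H} → run E
t=13: ready={E,G,H} → run E
t=14: ready={E,G,H} → run E
t=15: ready={E,G,H} → run E
t=16: ready={E,G,H} → run E
t=17: ready={E,G,H} → run E
t=18: ready={E,G,H} → run E
t=19: ready={G,H} → run H
t=20: ready={G,H} → run H
t=21: ready={G,H} → run H
t=22: ready={G} → run G
t=23: ready={G} → run G
t=24: (idle)
t=25: (idle)
t=26: (idle)
t=27: (idle)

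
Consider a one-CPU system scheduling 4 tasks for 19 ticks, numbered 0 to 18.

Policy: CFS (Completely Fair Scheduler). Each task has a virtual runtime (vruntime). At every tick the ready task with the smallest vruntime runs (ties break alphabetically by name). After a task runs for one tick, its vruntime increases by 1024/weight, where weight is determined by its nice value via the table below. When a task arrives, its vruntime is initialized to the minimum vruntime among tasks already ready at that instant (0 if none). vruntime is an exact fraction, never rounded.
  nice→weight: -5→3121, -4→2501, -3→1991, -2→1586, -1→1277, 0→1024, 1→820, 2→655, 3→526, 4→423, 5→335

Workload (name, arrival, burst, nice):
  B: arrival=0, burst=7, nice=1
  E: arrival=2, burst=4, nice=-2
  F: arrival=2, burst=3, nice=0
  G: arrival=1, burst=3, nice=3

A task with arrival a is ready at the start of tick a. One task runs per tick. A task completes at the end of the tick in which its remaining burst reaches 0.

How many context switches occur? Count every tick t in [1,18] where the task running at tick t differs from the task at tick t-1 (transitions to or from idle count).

t=0: vr[B=0] → run B
t=1: vr[B=256/205 G=256/205] → run B
t=2: vr[B=512/205 E=256/205 F=256/205 G=256/205] → run E
t=3: vr[B=512/205 E=307968/162565 F=256/205 G=256/205] → run F
t=4: vr[B=512/205 E=307968/162565 F=461/205 G=256/205] → run G
t=5: vr[B=512/205 E=307968/162565 F=461/205 G=172288/53915] → run E
t=6: vr[B=512/205 E=412928/162565 F=461/205 G=172288/53915] → run F
t=7: vr[B=512/205 E=412928/162565 F=666/205 G=172288/53915] → run B
t=8: vr[B=768/205 E=412928/162565 F=666/205 G=172288/53915] → run E
t=9: vr[B=768/205 E=517888/162565 F=666/205 G=172288/53915] → run E
t=10: vr[B=768/205 F=666/205 G=172288/53915] → run G
t=11: vr[B=768/205 F=666/205 G=277248/53915] → run F
t=12: vr[B=768/205 G=277248/53915] → run B
t=13: vr[B=1024/205 G=277248/53915] → run B
t=14: vr[B=256/41 G=277248/53915] → run G
t=15: vr[B=256/41] → run B
t=16: vr[B=1536/205] → run B
t=17: (idle)
t=18: (idle)

context switches = 13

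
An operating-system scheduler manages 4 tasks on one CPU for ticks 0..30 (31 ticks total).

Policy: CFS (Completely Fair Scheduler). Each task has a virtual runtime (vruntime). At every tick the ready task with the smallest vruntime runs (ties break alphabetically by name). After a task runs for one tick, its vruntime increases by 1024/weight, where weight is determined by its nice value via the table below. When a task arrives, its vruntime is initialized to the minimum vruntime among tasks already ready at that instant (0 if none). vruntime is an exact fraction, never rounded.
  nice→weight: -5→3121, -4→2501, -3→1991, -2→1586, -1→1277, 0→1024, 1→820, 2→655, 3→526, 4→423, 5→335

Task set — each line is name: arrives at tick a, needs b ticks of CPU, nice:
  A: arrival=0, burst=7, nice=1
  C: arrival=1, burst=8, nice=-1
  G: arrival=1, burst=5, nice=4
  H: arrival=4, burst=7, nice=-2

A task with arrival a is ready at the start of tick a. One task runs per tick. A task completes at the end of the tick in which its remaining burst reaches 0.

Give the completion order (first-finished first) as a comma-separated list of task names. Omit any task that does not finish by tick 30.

completion order = H, C, A, G

t=0: vr[A=0] → run A
t=1: vr[A=256/205 C=256/205 G=256/205] → run A
t=2: vr[A=512/205 C=256/205 G=256/205] → run C
t=3: vr[A=512/205 C=536832/261785 G=256/205] → run G
t=4: vr[A=512/205 C=536832/261785 G=318208/86715 H=536832/261785] → run C
t=5: vr[A=512/205 C=746752/261785 G=318208/86715 H=536832/261785] → run H
t=6: vr[A=512/205 C=746752/261785 G=318208/86715 H=559741696/207595505] → run A
t=7: vr[A=768/205 C=746752/261785 G=318208/86715 H=559741696/207595505] → run H
t=8: vr[A=768/205 C=746752/261785 G=318208/86715 H=693775616/207595505] → run C
t=9: vr[A=768/205 C=956672/261785 G=318208/86715 H=693775616/207595505] → run H
t=10: vr[A=768/205 C=956672/261785 G=318208/86715 H=827809536/207595505] → run C
t=11: vr[A=768/205 C=1166592/261785 G=318208/86715 H=827809536/207595505] → run G
t=12: vr[A=768/205 C=1166592/261785 G=528128/86715 H=827809536/207595505] → run A
t=13: vr[A=1024/205 C=1166592/261785 G=528128/86715 H=827809536/207595505] → run H
t=14: vr[A=1024/205 C=1166592/261785 G=528128/86715 H=961843456/207595505] → run C
t=15: vr[A=1024/205 C=1376512/261785 G=528128/86715 H=961843456/207595505] → run H
t=16: vr[A=1024/205 C=1376512/261785 G=528128/86715 H=1095877376/207595505] → run A
t=17: vr[A=256/41 C=1376512/261785 G=528128/86715 H=1095877376/207595505] → run C
t=18: vr[A=256/41 C=1586432/261785 G=528128/86715 H=1095877376/207595505] → run H
t=19: vr[A=256/41 C=1586432/261785 G=528128/86715 H=1229911296/207595505] → run H
t=20: vr[A=256/41 C=1586432/261785 G=528128/86715] → run C
t=21: vr[A=256/41 C=1796352/261785 G=528128/86715] → run G
t=22: vr[A=256/41 C=1796352/261785 G=246016/28905] → run A
t=23: vr[A=1536/205 C=1796352/261785 G=246016/28905] → run C
t=24: vr[A=1536/205 G=246016/28905] → run A
t=25: vr[G=246016/28905] → run G
t=26: vr[G=947968/86715] → run G
t=27: (idle)
t=28: (idle)
t=29: (idle)
t=30: (idle)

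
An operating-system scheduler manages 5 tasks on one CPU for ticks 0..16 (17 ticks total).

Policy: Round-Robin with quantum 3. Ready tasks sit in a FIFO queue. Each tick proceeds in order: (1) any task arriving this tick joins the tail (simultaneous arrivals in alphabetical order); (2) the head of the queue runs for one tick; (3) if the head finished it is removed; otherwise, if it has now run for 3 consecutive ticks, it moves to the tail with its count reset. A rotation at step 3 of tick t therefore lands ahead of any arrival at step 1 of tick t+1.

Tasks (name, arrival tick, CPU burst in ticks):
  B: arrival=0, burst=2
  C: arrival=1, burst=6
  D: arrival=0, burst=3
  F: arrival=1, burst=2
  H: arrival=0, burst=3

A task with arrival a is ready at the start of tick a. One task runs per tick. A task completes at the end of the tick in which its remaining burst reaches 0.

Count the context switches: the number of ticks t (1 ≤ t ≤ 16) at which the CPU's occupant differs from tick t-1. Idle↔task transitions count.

t=0: queue=[B,D,H] q_used=0 → run B
t=1: queue=[B,D,H,C,F] q_used=1 → run B
t=2: queue=[D,H,C,F] q_used=0 → run D
t=3: queue=[D,H,C,F] q_used=1 → run D
t=4: queue=[D,H,C,F] q_used=2 → run D
t=5: queue=[H,C,F] q_used=0 → run H
t=6: queue=[H,C,F] q_used=1 → run H
t=7: queue=[H,C,F] q_used=2 → run H
t=8: queue=[C,F] q_used=0 → run C
t=9: queue=[C,F] q_used=1 → run C
t=10: queue=[C,F] q_used=2 → run C
t=11: queue=[F,C] q_used=0 → run F
t=12: queue=[F,C] q_used=1 → run F
t=13: queue=[C] q_used=0 → run C
t=14: queue=[C] q_used=1 → run C
t=15: queue=[C] q_used=2 → run C
t=16: (idle)

context switches = 6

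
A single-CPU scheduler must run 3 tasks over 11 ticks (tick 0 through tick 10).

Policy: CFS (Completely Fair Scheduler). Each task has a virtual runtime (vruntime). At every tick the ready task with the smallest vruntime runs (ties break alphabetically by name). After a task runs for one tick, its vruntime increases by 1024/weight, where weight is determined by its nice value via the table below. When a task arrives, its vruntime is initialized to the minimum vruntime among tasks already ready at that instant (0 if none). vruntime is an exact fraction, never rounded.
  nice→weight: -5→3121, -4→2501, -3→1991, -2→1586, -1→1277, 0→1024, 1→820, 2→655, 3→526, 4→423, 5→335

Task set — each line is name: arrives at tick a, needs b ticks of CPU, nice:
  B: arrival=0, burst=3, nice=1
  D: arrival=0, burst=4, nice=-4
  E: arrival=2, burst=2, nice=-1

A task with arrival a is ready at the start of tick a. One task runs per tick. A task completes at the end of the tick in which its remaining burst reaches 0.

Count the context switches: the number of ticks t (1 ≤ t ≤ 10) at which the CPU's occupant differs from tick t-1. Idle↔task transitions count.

t=0: vr[B=0 D=0] → run B
t=1: vr[B=256/205 D=0] → run D
t=2: vr[B=256/205 D=1024/2501 E=1024/2501] → run D
t=3: vr[B=256/205 D=2048/2501 E=1024/2501] → run E
t=4: vr[B=256/205 D=2048/2501 E=3868672/3193777] → run D
t=5: vr[B=256/205 D=3072/2501 E=3868672/3193777] → run E
t=6: vr[B=256/205 D=3072/2501] → run D
t=7: vr[B=256/205] → run B
t=8: vr[B=512/205] → run B
t=9: (idle)
t=10: (idle)

context switches = 7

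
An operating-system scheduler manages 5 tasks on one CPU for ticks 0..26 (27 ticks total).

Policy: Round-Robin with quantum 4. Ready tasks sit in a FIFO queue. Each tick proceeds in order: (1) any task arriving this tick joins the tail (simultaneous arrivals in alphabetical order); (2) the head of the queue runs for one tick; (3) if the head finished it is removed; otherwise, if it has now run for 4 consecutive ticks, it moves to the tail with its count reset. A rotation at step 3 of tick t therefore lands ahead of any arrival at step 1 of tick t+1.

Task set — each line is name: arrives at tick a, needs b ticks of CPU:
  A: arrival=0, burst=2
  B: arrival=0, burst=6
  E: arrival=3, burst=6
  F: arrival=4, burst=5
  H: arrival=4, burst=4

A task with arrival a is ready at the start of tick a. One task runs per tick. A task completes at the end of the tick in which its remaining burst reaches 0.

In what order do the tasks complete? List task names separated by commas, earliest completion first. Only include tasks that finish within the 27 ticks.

completion order = A, H, B, E, F

t=0: queue=[A,B] q_used=0 → run A
t=1: queue=[A,B] q_used=1 → run A
t=2: queue=[B] q_used=0 → run B
t=3: queue=[B,E] q_used=1 → run B
t=4: queue=[B,E,F,H] q_used=2 → run B
t=5: queue=[B,E,F,H] q_used=3 → run B
t=6: queue=[E,F,H,B] q_used=0 → run E
t=7: queue=[E,F,H,B] q_used=1 → run E
t=8: queue=[E,F,H,B] q_used=2 → run E
t=9: queue=[E,F,H,B] q_used=3 → run E
t=10: queue=[F,H,B,E] q_used=0 → run F
t=11: queue=[F,H,B,E] q_used=1 → run F
t=12: queue=[F,H,B,E] q_used=2 → run F
t=13: queue=[F,H,B,E] q_used=3 → run F
t=14: queue=[H,B,E,F] q_used=0 → run H
t=15: queue=[H,B,E,F] q_used=1 → run H
t=16: queue=[H,B,E,F] q_used=2 → run H
t=17: queue=[H,B,E,F] q_used=3 → run H
t=18: queue=[B,E,F] q_used=0 → run B
t=19: queue=[B,E,F] q_used=1 → run B
t=20: queue=[E,F] q_used=0 → run E
t=21: queue=[E,F] q_used=1 → run E
t=22: queue=[F] q_used=0 → run F
t=23: (idle)
t=24: (idle)
t=25: (idle)
t=26: (idle)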